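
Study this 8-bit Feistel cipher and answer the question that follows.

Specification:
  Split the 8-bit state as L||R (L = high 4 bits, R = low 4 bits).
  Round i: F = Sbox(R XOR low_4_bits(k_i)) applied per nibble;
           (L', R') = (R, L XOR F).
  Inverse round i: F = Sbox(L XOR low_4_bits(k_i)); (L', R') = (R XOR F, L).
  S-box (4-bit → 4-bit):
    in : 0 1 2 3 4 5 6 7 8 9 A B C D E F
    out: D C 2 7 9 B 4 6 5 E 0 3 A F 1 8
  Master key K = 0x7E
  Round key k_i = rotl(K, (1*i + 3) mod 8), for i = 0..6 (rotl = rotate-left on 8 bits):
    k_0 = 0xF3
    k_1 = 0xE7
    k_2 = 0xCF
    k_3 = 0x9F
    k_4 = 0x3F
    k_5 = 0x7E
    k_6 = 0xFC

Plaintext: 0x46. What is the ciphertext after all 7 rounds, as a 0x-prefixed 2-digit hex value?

s_0 = plaintext = 0x46
s_1 = Round(s_0, k_0) = 0x6F
s_2 = Round(s_1, k_1) = 0xF3
s_3 = Round(s_2, k_2) = 0x35
s_4 = Round(s_3, k_3) = 0x53
s_5 = Round(s_4, k_4) = 0x3F
s_6 = Round(s_5, k_5) = 0xFF
s_7 = Round(s_6, k_6) = 0xF8

0xF8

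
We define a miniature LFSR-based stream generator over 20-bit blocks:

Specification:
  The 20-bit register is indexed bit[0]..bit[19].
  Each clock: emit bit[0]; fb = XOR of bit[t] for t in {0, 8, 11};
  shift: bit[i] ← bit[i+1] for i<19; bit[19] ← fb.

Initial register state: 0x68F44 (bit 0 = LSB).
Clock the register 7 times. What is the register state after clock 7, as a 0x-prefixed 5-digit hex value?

reg_0 = 0x68F44
clock 1: out=0, reg = 0x347A2
clock 2: out=0, reg = 0x9A3D1
clock 3: out=1, reg = 0x4D1E8
clock 4: out=0, reg = 0xA68F4
clock 5: out=0, reg = 0xD347A
clock 6: out=0, reg = 0x69A3D
clock 7: out=1, reg = 0x34D1E

0x34D1E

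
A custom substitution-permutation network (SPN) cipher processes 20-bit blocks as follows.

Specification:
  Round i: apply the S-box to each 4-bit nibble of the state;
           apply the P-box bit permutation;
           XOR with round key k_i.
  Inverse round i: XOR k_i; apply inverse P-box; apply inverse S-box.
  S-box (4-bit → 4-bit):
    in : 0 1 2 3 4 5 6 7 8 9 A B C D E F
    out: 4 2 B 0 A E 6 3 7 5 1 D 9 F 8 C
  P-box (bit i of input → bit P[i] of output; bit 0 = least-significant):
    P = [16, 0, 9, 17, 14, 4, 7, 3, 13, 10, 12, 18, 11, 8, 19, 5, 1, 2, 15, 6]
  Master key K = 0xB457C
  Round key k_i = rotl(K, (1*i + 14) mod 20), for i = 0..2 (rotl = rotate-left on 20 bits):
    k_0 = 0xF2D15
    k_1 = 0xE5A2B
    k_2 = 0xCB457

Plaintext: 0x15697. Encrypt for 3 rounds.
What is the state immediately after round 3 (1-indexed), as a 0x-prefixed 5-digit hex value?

s_0 = plaintext = 0x15697
s_1 = Round(s_0, k_0) = 0x678B0
s_2 = Round(s_1, k_1) = 0xEA5A7
s_3 = Round(s_2, k_2) = 0x9E816

0x9E816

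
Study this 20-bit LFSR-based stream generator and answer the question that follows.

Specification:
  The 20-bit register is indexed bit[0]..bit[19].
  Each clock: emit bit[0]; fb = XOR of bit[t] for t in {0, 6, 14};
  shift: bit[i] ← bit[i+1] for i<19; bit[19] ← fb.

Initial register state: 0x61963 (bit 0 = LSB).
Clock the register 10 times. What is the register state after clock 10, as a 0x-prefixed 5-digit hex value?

reg_0 = 0x61963
clock 1: out=1, reg = 0x30CB1
clock 2: out=1, reg = 0x98658
clock 3: out=0, reg = 0xCC32C
clock 4: out=0, reg = 0xE6196
clock 5: out=0, reg = 0xF30CB
clock 6: out=1, reg = 0x79865
clock 7: out=1, reg = 0x3CC32
clock 8: out=0, reg = 0x9E619
clock 9: out=1, reg = 0x4F30C
clock 10: out=0, reg = 0xA7986

0xA7986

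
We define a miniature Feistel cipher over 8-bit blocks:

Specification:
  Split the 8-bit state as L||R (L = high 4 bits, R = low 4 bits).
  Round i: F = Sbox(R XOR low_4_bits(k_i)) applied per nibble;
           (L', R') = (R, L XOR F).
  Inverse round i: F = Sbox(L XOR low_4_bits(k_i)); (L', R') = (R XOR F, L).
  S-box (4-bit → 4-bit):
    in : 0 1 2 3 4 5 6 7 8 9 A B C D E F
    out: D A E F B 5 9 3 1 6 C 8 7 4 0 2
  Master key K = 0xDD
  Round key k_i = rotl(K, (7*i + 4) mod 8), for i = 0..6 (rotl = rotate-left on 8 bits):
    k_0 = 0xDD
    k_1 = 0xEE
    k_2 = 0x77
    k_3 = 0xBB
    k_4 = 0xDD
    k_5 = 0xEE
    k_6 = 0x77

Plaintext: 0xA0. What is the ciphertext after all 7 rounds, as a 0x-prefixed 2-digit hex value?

0xED

s_0 = plaintext = 0xA0
s_1 = Round(s_0, k_0) = 0x0E
s_2 = Round(s_1, k_1) = 0xED
s_3 = Round(s_2, k_2) = 0xD2
s_4 = Round(s_3, k_3) = 0x2B
s_5 = Round(s_4, k_4) = 0xBB
s_6 = Round(s_5, k_5) = 0xBE
s_7 = Round(s_6, k_6) = 0xED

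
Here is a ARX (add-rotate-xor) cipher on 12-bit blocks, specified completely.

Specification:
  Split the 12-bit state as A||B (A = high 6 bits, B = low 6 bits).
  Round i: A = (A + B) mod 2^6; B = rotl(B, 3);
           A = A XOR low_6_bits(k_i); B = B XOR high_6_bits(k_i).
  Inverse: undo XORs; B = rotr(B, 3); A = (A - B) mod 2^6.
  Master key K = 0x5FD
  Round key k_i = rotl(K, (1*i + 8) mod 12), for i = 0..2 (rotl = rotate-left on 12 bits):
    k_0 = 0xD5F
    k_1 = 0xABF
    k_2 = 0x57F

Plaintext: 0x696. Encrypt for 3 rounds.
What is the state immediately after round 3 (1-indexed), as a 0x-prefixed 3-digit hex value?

s_0 = plaintext = 0x696
s_1 = Round(s_0, k_0) = 0xBC7
s_2 = Round(s_1, k_1) = 0x252
s_3 = Round(s_2, k_2) = 0x907

0x907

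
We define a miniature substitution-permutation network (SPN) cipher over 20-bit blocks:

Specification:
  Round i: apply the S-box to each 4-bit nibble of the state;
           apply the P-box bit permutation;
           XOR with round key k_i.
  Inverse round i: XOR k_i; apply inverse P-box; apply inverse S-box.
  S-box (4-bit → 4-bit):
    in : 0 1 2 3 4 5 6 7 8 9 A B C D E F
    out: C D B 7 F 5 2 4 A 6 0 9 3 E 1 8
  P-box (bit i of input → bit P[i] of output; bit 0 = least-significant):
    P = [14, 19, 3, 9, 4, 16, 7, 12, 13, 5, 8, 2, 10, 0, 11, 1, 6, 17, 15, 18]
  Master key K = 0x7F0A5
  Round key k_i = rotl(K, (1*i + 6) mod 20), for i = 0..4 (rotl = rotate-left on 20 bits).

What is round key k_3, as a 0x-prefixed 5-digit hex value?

K = 0x7F0A5
k_0 = rotl(K, (1*0+6) mod 20) = rotl(K, 6) = 0xC295F
k_1 = rotl(K, (1*1+6) mod 20) = rotl(K, 7) = 0x852BF
k_2 = rotl(K, (1*2+6) mod 20) = rotl(K, 8) = 0x0A57F
k_3 = rotl(K, (1*3+6) mod 20) = rotl(K, 9) = 0x14AFE

0x14AFE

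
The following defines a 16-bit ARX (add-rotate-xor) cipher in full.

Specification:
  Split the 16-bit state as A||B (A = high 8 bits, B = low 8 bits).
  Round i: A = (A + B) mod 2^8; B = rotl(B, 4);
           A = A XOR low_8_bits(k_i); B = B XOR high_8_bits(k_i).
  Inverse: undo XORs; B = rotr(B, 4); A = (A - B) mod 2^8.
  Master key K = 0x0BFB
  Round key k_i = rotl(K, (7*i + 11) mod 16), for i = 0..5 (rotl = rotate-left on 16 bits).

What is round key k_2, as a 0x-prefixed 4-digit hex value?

0xF617

K = 0x0BFB
k_0 = rotl(K, (7*0+11) mod 16) = rotl(K, 11) = 0xD85F
k_1 = rotl(K, (7*1+11) mod 16) = rotl(K, 2) = 0x2FEC
k_2 = rotl(K, (7*2+11) mod 16) = rotl(K, 9) = 0xF617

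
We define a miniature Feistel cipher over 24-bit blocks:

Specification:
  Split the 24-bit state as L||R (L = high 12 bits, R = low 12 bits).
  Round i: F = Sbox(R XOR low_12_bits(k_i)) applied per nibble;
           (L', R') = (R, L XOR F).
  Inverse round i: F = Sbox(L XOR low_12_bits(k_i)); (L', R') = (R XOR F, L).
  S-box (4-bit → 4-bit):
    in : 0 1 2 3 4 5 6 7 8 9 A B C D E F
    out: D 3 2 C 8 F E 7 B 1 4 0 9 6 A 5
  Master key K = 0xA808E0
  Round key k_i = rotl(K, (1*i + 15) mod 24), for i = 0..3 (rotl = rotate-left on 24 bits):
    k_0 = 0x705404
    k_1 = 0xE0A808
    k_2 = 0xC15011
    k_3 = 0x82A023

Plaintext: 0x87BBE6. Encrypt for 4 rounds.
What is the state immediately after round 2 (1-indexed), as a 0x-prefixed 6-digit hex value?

s_0 = plaintext = 0x87BBE6
s_1 = Round(s_0, k_0) = 0xBE6DD9
s_2 = Round(s_1, k_1) = 0xDD9485
s_3 = Round(s_2, k_2) = 0x4855C1
s_4 = Round(s_3, k_3) = 0x5C1B27

0xDD9485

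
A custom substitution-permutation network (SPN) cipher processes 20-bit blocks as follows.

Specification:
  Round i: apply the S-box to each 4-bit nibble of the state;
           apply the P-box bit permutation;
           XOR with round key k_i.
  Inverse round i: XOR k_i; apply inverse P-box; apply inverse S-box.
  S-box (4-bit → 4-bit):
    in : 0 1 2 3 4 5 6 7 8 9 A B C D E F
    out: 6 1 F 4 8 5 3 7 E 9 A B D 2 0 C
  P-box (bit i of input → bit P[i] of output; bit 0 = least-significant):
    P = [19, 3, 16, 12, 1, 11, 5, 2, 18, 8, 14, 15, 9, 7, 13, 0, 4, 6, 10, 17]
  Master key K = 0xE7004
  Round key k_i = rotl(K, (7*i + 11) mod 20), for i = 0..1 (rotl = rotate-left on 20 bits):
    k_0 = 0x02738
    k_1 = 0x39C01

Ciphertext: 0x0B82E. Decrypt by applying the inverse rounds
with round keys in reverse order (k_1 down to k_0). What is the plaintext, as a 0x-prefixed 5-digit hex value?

s_0 = ciphertext = 0x0B82E
s_1 = InvRound(s_0, k_1) = 0xFFEC0
s_2 = InvRound(s_1, k_0) = 0xBD202

0xBD202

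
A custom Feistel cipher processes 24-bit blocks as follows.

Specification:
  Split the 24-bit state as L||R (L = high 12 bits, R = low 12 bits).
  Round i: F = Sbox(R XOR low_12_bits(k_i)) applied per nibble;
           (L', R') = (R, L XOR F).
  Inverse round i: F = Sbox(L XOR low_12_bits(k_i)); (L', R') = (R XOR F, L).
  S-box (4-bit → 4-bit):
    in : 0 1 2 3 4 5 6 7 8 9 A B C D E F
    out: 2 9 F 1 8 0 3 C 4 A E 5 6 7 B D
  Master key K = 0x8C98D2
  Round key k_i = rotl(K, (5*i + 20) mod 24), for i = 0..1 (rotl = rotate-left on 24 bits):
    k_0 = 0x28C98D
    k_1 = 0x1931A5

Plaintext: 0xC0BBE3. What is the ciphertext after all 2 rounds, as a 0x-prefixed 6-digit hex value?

0x330443

s_0 = plaintext = 0xC0BBE3
s_1 = Round(s_0, k_0) = 0xBE3330
s_2 = Round(s_1, k_1) = 0x330443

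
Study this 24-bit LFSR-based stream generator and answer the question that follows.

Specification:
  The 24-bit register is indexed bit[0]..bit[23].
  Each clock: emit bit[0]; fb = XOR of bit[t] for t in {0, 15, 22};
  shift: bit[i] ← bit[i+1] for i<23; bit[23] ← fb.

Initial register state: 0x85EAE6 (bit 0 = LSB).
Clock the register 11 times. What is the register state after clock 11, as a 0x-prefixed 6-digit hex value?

reg_0 = 0x85EAE6
clock 1: out=0, reg = 0xC2F573
clock 2: out=1, reg = 0xE17AB9
clock 3: out=1, reg = 0x70BD5C
clock 4: out=0, reg = 0x385EAE
clock 5: out=0, reg = 0x1C2F57
clock 6: out=1, reg = 0x8E17AB
clock 7: out=1, reg = 0xC70BD5
clock 8: out=1, reg = 0x6385EA
clock 9: out=0, reg = 0x31C2F5
clock 10: out=1, reg = 0x18E17A
clock 11: out=0, reg = 0x8C70BD

0x8C70BD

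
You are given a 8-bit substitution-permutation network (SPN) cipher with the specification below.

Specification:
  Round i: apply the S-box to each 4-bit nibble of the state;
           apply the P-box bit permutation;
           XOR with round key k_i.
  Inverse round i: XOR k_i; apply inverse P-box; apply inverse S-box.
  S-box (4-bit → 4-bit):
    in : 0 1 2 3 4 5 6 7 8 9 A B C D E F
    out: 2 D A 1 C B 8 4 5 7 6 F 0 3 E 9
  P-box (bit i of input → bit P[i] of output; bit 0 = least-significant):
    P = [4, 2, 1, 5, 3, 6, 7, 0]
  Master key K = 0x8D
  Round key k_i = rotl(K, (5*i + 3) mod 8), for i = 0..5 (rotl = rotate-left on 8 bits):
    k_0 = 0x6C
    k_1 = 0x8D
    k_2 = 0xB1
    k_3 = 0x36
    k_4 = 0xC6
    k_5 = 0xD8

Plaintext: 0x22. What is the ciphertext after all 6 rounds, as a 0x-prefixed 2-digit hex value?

s_0 = plaintext = 0x22
s_1 = Round(s_0, k_0) = 0x09
s_2 = Round(s_1, k_1) = 0xDB
s_3 = Round(s_2, k_2) = 0xCF
s_4 = Round(s_3, k_3) = 0x06
s_5 = Round(s_4, k_4) = 0xA6
s_6 = Round(s_5, k_5) = 0x38

0x38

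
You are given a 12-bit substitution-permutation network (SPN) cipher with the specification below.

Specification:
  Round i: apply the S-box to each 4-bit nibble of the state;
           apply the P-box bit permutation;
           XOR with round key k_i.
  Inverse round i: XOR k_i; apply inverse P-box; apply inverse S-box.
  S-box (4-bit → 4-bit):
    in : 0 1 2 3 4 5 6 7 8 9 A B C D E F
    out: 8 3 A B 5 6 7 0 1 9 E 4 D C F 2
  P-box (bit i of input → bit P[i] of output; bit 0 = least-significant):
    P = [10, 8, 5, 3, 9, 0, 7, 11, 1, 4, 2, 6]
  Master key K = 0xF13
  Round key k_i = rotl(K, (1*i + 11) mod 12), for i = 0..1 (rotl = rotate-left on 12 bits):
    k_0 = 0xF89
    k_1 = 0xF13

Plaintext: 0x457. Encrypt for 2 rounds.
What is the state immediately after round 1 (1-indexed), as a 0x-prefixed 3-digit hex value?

0xF0E

s_0 = plaintext = 0x457
s_1 = Round(s_0, k_0) = 0xF0E
s_2 = Round(s_1, k_1) = 0x22B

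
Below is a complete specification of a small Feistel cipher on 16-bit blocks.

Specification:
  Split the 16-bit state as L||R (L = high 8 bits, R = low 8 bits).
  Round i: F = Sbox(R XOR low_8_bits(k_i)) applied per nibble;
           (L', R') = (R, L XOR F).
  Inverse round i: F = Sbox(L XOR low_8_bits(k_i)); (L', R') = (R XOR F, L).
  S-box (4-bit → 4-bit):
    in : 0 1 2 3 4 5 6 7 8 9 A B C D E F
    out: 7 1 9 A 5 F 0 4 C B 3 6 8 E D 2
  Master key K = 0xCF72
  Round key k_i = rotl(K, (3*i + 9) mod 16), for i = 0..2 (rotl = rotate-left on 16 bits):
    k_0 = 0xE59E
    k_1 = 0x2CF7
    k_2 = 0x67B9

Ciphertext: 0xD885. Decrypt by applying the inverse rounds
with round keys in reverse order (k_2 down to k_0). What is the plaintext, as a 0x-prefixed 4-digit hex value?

0xFC92

s_0 = ciphertext = 0xD885
s_1 = InvRound(s_0, k_2) = 0x84D8
s_2 = InvRound(s_1, k_1) = 0x9284
s_3 = InvRound(s_2, k_0) = 0xFC92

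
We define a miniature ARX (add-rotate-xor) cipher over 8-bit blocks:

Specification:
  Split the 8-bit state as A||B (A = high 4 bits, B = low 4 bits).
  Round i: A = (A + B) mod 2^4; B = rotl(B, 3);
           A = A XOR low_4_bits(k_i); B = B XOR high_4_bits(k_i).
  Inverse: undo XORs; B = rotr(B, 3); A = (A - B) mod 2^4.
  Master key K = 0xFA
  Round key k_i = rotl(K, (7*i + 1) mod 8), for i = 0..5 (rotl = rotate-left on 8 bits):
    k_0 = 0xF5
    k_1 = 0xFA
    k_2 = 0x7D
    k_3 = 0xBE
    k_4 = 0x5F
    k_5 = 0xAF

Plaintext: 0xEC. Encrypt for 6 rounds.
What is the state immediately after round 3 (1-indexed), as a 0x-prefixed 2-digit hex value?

0x8E

s_0 = plaintext = 0xEC
s_1 = Round(s_0, k_0) = 0xF9
s_2 = Round(s_1, k_1) = 0x23
s_3 = Round(s_2, k_2) = 0x8E
s_4 = Round(s_3, k_3) = 0x8C
s_5 = Round(s_4, k_4) = 0xB3
s_6 = Round(s_5, k_5) = 0x13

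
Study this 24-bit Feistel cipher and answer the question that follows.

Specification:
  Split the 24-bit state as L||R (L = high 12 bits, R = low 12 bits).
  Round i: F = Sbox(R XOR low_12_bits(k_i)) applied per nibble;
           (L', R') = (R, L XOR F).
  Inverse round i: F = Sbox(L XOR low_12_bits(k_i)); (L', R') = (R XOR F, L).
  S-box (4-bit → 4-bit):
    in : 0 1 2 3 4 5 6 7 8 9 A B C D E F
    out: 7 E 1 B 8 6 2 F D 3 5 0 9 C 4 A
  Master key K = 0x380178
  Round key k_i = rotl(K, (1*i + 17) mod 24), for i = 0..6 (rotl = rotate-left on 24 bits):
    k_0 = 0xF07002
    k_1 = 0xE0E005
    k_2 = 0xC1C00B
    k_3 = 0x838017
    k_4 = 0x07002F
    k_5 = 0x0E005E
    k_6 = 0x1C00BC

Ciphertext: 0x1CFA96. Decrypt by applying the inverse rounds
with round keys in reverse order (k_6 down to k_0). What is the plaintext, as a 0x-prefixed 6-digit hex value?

0x22202D

s_0 = ciphertext = 0x1CFA96
s_1 = InvRound(s_0, k_6) = 0x46D1CF
s_2 = InvRound(s_1, k_5) = 0x97446D
s_3 = InvRound(s_2, k_4) = 0x70D974
s_4 = InvRound(s_3, k_3) = 0x69170D
s_5 = InvRound(s_4, k_2) = 0x538691
s_6 = InvRound(s_5, k_1) = 0x02D538
s_7 = InvRound(s_6, k_0) = 0x22202D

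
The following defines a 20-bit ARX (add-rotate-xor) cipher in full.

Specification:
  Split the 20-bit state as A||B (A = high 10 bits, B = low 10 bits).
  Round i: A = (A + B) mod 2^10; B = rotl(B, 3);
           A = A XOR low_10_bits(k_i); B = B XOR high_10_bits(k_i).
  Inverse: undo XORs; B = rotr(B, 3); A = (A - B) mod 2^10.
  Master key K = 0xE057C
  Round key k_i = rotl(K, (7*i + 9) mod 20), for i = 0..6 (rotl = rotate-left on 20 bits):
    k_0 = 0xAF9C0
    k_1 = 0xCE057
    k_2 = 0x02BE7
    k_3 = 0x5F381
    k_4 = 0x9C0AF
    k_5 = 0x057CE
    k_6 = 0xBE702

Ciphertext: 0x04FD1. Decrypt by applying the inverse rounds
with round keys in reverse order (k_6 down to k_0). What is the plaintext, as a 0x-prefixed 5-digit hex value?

0xD8A43

s_0 = ciphertext = 0x04FD1
s_1 = InvRound(s_0, k_6) = 0xBB025
s_2 = InvRound(s_1, k_5) = 0x47006
s_3 = InvRound(s_2, k_4) = 0x9974E
s_4 = InvRound(s_3, k_3) = 0x27946
s_5 = InvRound(s_4, k_2) = 0x54229
s_6 = InvRound(s_5, k_1) = 0x194A2
s_7 = InvRound(s_6, k_0) = 0xD8A43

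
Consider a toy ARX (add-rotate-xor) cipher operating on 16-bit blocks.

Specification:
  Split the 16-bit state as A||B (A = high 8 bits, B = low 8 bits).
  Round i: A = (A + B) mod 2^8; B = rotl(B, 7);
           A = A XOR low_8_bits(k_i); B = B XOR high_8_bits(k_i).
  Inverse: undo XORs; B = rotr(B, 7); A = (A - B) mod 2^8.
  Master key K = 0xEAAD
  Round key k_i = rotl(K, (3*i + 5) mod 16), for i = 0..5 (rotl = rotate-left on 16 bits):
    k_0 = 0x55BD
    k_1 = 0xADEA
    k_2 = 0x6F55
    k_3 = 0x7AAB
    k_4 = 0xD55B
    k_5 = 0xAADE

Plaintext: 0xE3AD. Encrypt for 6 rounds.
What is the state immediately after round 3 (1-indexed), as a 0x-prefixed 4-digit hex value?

0x9359

s_0 = plaintext = 0xE3AD
s_1 = Round(s_0, k_0) = 0x2D83
s_2 = Round(s_1, k_1) = 0x5A6C
s_3 = Round(s_2, k_2) = 0x9359
s_4 = Round(s_3, k_3) = 0x47D6
s_5 = Round(s_4, k_4) = 0x46BE
s_6 = Round(s_5, k_5) = 0xDAF5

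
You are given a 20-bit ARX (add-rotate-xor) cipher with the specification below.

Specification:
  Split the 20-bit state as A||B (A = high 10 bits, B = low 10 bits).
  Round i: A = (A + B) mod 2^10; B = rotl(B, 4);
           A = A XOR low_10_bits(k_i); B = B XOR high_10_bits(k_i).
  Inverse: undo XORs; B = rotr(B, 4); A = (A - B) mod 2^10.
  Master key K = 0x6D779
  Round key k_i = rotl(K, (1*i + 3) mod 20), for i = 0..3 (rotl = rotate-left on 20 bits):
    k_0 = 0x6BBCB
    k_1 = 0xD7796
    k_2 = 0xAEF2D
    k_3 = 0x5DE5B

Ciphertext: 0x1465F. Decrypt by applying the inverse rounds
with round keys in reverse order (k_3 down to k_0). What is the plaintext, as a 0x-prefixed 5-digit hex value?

0x14BCF

s_0 = ciphertext = 0x1465F
s_1 = InvRound(s_0, k_3) = 0xF6232
s_2 = InvRound(s_1, k_2) = 0xAB648
s_3 = InvRound(s_2, k_1) = 0xFA951
s_4 = InvRound(s_3, k_0) = 0x14BCF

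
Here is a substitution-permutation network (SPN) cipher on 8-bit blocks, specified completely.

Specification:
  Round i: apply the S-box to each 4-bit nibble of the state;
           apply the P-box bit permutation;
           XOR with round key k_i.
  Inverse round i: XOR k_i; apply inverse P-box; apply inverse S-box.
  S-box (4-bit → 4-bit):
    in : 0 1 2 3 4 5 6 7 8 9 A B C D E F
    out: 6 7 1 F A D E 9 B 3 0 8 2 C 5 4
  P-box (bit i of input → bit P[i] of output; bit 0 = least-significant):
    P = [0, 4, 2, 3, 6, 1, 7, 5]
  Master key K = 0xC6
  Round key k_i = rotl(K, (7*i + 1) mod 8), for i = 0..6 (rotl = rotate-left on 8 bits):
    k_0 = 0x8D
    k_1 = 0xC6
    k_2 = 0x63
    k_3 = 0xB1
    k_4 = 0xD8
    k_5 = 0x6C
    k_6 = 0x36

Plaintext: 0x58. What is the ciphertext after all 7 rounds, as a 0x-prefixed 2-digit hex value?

s_0 = plaintext = 0x58
s_1 = Round(s_0, k_0) = 0x74
s_2 = Round(s_1, k_1) = 0xBE
s_3 = Round(s_2, k_2) = 0x46
s_4 = Round(s_3, k_3) = 0x8F
s_5 = Round(s_4, k_4) = 0xBE
s_6 = Round(s_5, k_5) = 0x49
s_7 = Round(s_6, k_6) = 0x05

0x05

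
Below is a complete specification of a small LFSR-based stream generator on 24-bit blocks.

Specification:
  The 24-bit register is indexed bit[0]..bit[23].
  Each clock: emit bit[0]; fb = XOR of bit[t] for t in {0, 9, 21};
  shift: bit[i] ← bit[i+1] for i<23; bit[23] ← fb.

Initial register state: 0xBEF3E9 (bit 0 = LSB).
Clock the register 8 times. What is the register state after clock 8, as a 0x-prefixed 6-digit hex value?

0x7DBEF3

reg_0 = 0xBEF3E9
clock 1: out=1, reg = 0xDF79F4
clock 2: out=0, reg = 0x6FBCFA
clock 3: out=0, reg = 0xB7DE7D
clock 4: out=1, reg = 0xDBEF3E
clock 5: out=0, reg = 0xEDF79F
clock 6: out=1, reg = 0xF6FBCF
clock 7: out=1, reg = 0xFB7DE7
clock 8: out=1, reg = 0x7DBEF3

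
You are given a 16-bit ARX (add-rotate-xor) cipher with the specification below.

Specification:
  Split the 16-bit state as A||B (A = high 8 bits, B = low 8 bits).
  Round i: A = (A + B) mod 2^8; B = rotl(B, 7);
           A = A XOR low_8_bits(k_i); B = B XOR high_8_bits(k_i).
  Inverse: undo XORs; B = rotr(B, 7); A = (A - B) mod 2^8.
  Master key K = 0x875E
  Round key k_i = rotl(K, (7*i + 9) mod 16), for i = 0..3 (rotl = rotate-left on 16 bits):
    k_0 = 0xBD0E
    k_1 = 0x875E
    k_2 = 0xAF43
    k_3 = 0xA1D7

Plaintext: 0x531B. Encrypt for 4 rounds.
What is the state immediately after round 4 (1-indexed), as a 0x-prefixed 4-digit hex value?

s_0 = plaintext = 0x531B
s_1 = Round(s_0, k_0) = 0x6030
s_2 = Round(s_1, k_1) = 0xCE9F
s_3 = Round(s_2, k_2) = 0x2E60
s_4 = Round(s_3, k_3) = 0x5991

0x5991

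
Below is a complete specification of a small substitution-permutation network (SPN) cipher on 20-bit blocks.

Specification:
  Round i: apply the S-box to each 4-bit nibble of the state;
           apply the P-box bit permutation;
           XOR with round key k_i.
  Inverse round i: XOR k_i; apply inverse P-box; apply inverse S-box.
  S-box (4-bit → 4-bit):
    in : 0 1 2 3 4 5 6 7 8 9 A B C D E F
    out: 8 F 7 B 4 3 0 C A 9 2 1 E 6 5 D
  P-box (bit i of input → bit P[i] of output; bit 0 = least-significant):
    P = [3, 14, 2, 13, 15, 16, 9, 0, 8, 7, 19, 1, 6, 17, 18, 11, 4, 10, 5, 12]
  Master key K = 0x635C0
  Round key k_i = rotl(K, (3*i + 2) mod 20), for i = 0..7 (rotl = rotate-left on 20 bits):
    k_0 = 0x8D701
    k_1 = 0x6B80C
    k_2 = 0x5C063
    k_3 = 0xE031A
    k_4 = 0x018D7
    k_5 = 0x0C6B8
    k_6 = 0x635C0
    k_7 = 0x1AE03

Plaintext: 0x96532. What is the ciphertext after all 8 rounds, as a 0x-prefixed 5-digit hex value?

0x44A5A

s_0 = plaintext = 0x96532
s_1 = Round(s_0, k_0) = 0x9069C
s_2 = Round(s_1, k_1) = 0x64019
s_3 = Round(s_2, k_2) = 0x06268
s_4 = Round(s_3, k_3) = 0x6729A
s_5 = Round(s_4, k_4) = 0xCD156
s_6 = Round(s_5, k_5) = 0xF531A
s_7 = Round(s_6, k_6) = 0x5E633
s_8 = Round(s_7, k_7) = 0x44A5A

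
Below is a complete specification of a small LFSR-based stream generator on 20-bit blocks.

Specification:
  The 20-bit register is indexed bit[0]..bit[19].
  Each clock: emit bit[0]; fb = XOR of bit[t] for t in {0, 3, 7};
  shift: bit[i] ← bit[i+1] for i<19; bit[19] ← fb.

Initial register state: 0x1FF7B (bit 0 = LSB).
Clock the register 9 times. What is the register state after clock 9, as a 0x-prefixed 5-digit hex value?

0xB50FF

reg_0 = 0x1FF7B
clock 1: out=1, reg = 0x0FFBD
clock 2: out=1, reg = 0x87FDE
clock 3: out=0, reg = 0x43FEF
clock 4: out=1, reg = 0xA1FF7
clock 5: out=1, reg = 0x50FFB
clock 6: out=1, reg = 0xA87FD
clock 7: out=1, reg = 0xD43FE
clock 8: out=0, reg = 0x6A1FF
clock 9: out=1, reg = 0xB50FF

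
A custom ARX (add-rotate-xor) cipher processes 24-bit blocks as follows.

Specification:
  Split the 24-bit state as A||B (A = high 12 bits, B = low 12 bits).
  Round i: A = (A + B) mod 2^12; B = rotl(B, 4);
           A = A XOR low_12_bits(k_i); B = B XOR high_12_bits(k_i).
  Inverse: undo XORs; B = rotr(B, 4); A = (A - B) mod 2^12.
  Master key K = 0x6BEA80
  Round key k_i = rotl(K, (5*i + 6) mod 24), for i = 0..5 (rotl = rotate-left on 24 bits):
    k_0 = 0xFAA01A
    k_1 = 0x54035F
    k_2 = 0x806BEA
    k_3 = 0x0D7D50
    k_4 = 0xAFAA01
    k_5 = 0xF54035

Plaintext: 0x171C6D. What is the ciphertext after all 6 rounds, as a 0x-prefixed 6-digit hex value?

0x152D67

s_0 = plaintext = 0x171C6D
s_1 = Round(s_0, k_0) = 0xDC4976
s_2 = Round(s_1, k_1) = 0x465229
s_3 = Round(s_2, k_2) = 0xD64A94
s_4 = Round(s_3, k_3) = 0xAA899D
s_5 = Round(s_4, k_4) = 0xE44323
s_6 = Round(s_5, k_5) = 0x152D67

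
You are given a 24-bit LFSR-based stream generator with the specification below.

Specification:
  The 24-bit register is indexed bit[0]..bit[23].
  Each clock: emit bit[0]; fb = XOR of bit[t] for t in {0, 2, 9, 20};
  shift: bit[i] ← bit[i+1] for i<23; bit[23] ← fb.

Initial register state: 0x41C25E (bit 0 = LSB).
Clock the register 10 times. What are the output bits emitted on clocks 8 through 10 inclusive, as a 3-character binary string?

reg_0 = 0x41C25E
clock 1: out=0, reg = 0x20E12F
clock 2: out=1, reg = 0x107097
clock 3: out=1, reg = 0x88384B
clock 4: out=1, reg = 0xC41C25
clock 5: out=1, reg = 0x620E12
clock 6: out=0, reg = 0xB10709
clock 7: out=1, reg = 0xD88384
clock 8: out=0, reg = 0xEC41C2
clock 9: out=0, reg = 0x7620E1
clock 10: out=1, reg = 0x3B1070

001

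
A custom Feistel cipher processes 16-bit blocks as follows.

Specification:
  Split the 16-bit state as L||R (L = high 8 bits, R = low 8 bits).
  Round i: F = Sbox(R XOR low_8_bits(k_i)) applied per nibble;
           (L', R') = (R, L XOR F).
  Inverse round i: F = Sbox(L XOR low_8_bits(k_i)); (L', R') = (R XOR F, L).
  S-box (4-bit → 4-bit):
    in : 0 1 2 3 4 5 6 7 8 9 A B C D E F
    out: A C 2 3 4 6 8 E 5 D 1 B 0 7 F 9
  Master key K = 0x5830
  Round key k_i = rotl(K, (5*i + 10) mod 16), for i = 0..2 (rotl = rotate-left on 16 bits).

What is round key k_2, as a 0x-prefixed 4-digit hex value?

0x8305

K = 0x5830
k_0 = rotl(K, (5*0+10) mod 16) = rotl(K, 10) = 0xC160
k_1 = rotl(K, (5*1+10) mod 16) = rotl(K, 15) = 0x2C18
k_2 = rotl(K, (5*2+10) mod 16) = rotl(K, 4) = 0x8305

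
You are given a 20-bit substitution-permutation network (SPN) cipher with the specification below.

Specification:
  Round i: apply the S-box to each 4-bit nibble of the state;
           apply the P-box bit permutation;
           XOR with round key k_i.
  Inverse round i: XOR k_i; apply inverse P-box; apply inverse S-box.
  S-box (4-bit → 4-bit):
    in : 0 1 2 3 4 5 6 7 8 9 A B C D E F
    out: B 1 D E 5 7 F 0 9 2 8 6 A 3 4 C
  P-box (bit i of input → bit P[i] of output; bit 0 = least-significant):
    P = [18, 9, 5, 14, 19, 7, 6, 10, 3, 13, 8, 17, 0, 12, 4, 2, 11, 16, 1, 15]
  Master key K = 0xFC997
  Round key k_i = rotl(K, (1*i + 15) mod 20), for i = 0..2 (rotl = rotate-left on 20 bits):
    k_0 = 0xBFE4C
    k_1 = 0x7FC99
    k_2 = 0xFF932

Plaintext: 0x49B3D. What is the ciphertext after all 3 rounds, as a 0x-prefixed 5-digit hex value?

s_0 = plaintext = 0x49B3D
s_1 = Round(s_0, k_0) = 0xFC18E
s_2 = Round(s_1, k_1) = 0xF68B7
s_3 = Round(s_2, k_2) = 0xD69ED

0xD69ED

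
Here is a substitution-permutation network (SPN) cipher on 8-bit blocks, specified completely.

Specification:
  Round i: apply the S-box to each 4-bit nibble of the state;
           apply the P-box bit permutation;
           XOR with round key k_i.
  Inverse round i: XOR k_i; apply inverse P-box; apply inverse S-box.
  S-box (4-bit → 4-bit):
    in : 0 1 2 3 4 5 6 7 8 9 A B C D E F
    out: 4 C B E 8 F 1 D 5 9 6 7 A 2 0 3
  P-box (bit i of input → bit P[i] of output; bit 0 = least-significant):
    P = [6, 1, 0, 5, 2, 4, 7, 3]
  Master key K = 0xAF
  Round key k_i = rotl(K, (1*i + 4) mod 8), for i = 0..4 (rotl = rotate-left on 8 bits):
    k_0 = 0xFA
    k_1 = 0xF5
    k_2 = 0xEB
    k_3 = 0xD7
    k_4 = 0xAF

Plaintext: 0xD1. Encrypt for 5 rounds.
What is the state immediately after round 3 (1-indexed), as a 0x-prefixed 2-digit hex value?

s_0 = plaintext = 0xD1
s_1 = Round(s_0, k_0) = 0xCB
s_2 = Round(s_1, k_1) = 0xAE
s_3 = Round(s_2, k_2) = 0x7B
s_4 = Round(s_3, k_3) = 0x18
s_5 = Round(s_4, k_4) = 0x66

0x7B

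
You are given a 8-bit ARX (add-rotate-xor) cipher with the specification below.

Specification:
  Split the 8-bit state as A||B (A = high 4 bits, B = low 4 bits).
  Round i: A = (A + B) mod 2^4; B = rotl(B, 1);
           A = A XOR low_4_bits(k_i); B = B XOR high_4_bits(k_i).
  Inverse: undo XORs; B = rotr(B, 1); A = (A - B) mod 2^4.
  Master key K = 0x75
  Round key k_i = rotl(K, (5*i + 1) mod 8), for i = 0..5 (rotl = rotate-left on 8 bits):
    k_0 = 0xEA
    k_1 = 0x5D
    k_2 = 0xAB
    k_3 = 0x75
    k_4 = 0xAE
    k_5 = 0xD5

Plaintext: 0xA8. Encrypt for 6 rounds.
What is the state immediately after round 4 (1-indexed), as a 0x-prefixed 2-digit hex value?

0xB8

s_0 = plaintext = 0xA8
s_1 = Round(s_0, k_0) = 0x8F
s_2 = Round(s_1, k_1) = 0xAA
s_3 = Round(s_2, k_2) = 0xFF
s_4 = Round(s_3, k_3) = 0xB8
s_5 = Round(s_4, k_4) = 0xDB
s_6 = Round(s_5, k_5) = 0xDA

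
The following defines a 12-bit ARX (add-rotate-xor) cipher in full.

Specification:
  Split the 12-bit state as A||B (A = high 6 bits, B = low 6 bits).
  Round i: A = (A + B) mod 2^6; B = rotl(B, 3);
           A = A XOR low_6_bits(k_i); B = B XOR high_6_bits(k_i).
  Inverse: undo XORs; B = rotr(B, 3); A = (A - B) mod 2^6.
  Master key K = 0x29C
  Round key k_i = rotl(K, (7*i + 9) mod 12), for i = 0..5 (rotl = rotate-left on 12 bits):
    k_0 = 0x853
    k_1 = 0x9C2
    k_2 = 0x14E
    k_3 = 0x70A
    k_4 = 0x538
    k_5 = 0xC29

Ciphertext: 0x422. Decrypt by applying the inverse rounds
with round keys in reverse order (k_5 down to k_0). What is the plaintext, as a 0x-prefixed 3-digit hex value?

s_0 = ciphertext = 0x422
s_1 = InvRound(s_0, k_5) = 0x9D2
s_2 = InvRound(s_1, k_4) = 0xBF0
s_3 = InvRound(s_2, k_3) = 0x025
s_4 = InvRound(s_3, k_2) = 0x284
s_5 = InvRound(s_4, k_1) = 0xB1C
s_6 = InvRound(s_5, k_0) = 0x42F

0x42F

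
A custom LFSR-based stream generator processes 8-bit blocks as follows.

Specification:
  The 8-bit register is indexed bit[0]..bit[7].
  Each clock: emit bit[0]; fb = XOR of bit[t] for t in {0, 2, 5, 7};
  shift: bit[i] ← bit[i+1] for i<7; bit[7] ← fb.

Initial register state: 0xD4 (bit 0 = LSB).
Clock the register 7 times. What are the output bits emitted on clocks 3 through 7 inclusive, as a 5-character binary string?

10101

reg_0 = 0xD4
clock 1: out=0, reg = 0x6A
clock 2: out=0, reg = 0xB5
clock 3: out=1, reg = 0x5A
clock 4: out=0, reg = 0x2D
clock 5: out=1, reg = 0x96
clock 6: out=0, reg = 0x4B
clock 7: out=1, reg = 0xA5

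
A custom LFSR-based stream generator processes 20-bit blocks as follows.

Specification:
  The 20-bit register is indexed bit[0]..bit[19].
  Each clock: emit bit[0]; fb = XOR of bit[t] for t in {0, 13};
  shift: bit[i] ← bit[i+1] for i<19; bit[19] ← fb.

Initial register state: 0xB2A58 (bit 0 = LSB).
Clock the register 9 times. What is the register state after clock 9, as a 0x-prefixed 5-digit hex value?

0x40D95

reg_0 = 0xB2A58
clock 1: out=0, reg = 0xD952C
clock 2: out=0, reg = 0x6CA96
clock 3: out=0, reg = 0x3654B
clock 4: out=1, reg = 0x1B2A5
clock 5: out=1, reg = 0x0D952
clock 6: out=0, reg = 0x06CA9
clock 7: out=1, reg = 0x03654
clock 8: out=0, reg = 0x81B2A
clock 9: out=0, reg = 0x40D95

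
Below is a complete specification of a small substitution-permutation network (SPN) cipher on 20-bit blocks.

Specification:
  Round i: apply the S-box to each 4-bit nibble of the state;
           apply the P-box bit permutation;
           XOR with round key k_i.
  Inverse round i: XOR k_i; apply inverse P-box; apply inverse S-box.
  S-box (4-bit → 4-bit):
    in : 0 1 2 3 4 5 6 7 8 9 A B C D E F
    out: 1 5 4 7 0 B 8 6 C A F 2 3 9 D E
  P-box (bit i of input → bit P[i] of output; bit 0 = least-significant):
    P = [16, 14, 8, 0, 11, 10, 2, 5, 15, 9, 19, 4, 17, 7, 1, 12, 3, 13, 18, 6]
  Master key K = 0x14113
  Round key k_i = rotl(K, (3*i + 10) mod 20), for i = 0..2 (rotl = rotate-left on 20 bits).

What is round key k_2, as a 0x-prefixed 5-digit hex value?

K = 0x14113
k_0 = rotl(K, (3*0+10) mod 20) = rotl(K, 10) = 0x44C50
k_1 = rotl(K, (3*1+10) mod 20) = rotl(K, 13) = 0x26282
k_2 = rotl(K, (3*2+10) mod 20) = rotl(K, 16) = 0x31411

0x31411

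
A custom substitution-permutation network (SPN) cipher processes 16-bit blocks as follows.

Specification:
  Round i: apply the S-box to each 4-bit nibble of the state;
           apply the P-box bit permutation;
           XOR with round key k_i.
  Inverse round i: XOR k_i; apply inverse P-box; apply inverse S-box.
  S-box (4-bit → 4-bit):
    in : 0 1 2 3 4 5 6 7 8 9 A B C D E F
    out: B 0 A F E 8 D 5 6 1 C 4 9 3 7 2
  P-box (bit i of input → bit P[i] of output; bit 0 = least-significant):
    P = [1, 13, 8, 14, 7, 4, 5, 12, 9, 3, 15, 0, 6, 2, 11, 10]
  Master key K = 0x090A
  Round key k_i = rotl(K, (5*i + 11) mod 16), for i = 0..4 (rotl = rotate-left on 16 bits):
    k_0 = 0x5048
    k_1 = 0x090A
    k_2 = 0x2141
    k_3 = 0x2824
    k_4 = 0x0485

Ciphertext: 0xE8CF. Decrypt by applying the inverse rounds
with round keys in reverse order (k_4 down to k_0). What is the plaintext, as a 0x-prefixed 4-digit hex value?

0xF79B

s_0 = ciphertext = 0xE8CF
s_1 = InvRound(s_0, k_4) = 0x6810
s_2 = InvRound(s_1, k_3) = 0xF185
s_3 = InvRound(s_2, k_2) = 0xDBC5
s_4 = InvRound(s_3, k_1) = 0xD3CC
s_5 = InvRound(s_4, k_0) = 0xF79B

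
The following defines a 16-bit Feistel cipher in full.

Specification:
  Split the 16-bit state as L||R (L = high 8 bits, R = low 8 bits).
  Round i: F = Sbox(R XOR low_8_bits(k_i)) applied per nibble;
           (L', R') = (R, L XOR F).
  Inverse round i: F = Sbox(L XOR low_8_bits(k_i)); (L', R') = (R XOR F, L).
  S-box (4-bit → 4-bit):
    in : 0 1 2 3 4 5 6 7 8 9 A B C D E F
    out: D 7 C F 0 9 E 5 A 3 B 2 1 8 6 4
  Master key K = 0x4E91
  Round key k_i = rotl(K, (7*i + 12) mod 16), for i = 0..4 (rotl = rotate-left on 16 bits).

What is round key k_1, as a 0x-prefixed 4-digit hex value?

K = 0x4E91
k_0 = rotl(K, (7*0+12) mod 16) = rotl(K, 12) = 0x14E9
k_1 = rotl(K, (7*1+12) mod 16) = rotl(K, 3) = 0x748A

0x748A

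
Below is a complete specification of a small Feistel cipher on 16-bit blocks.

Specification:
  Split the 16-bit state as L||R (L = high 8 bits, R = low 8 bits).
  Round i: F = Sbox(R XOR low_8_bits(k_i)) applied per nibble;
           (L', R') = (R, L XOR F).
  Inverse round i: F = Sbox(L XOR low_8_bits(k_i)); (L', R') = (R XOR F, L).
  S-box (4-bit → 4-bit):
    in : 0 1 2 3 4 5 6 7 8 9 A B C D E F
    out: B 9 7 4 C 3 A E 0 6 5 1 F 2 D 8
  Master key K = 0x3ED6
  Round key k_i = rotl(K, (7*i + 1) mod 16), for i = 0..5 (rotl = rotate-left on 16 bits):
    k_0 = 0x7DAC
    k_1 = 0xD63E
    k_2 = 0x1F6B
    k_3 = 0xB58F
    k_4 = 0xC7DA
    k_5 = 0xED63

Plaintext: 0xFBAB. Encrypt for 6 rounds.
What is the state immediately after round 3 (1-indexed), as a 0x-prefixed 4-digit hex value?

0x4A3C

s_0 = plaintext = 0xFBAB
s_1 = Round(s_0, k_0) = 0xAB45
s_2 = Round(s_1, k_1) = 0x454A
s_3 = Round(s_2, k_2) = 0x4A3C
s_4 = Round(s_3, k_3) = 0x3C5E
s_5 = Round(s_4, k_4) = 0x5E30
s_6 = Round(s_5, k_5) = 0x306A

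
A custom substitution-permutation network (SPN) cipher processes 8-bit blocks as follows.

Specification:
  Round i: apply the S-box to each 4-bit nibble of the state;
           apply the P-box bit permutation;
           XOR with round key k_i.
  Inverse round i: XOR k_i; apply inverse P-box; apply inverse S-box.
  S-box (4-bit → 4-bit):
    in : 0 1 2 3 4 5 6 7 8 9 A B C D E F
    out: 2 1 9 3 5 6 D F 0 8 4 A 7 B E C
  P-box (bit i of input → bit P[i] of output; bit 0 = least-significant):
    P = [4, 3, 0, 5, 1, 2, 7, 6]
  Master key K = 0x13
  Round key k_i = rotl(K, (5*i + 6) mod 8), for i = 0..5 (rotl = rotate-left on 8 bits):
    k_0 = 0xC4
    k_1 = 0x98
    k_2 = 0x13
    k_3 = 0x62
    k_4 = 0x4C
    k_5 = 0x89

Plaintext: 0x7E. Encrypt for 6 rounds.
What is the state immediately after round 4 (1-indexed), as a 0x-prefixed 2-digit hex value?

0xBE

s_0 = plaintext = 0x7E
s_1 = Round(s_0, k_0) = 0x2B
s_2 = Round(s_1, k_1) = 0xF2
s_3 = Round(s_2, k_2) = 0xE3
s_4 = Round(s_3, k_3) = 0xBE
s_5 = Round(s_4, k_4) = 0x21
s_6 = Round(s_5, k_5) = 0xDB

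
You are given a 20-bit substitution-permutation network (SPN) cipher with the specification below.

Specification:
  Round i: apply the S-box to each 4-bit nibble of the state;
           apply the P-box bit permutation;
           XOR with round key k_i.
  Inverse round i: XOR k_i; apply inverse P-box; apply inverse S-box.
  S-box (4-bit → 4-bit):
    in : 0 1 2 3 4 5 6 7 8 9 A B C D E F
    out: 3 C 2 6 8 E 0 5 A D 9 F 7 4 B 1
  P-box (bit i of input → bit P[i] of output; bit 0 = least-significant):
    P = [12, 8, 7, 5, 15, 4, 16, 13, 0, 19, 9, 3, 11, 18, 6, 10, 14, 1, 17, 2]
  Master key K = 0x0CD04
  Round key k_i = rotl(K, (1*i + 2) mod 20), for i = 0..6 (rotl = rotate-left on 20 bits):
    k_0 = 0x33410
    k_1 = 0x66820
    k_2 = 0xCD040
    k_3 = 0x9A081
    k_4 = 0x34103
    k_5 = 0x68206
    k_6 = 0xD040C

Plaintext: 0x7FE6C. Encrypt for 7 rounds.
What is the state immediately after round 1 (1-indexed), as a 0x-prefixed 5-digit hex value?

s_0 = plaintext = 0x7FE6C
s_1 = Round(s_0, k_0) = 0x96D99
s_2 = Round(s_1, k_1) = 0x59A84
s_3 = Round(s_2, k_2) = 0xEFC3F
s_4 = Round(s_3, k_3) = 0x0FA96
s_5 = Round(s_4, k_4) = 0x2A908
s_6 = Round(s_5, k_5) = 0x60D3D
s_7 = Round(s_6, k_6) = 0x80E9C

0x96D99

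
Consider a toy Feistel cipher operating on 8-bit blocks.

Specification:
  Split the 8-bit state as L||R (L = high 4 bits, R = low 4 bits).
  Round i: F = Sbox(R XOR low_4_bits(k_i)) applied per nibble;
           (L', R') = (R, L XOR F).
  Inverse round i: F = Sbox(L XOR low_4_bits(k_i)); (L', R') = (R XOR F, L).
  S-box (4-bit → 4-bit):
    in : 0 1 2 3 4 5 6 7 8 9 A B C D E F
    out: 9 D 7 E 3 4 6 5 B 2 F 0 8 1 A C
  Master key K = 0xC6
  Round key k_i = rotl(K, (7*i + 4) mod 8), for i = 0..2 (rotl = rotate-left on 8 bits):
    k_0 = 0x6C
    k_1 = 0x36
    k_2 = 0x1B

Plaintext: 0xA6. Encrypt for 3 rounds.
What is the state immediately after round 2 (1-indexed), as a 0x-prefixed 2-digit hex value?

0x58

s_0 = plaintext = 0xA6
s_1 = Round(s_0, k_0) = 0x65
s_2 = Round(s_1, k_1) = 0x58
s_3 = Round(s_2, k_2) = 0x8B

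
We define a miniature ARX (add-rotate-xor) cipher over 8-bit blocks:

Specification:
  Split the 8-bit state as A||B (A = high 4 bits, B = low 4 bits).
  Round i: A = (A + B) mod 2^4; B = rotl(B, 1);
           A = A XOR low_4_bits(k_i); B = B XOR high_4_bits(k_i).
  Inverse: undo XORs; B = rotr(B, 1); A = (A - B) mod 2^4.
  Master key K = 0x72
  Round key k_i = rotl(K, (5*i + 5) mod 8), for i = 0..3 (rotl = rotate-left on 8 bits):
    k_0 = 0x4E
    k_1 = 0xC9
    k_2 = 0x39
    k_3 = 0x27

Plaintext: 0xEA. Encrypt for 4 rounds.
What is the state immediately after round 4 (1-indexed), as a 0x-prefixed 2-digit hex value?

0x4F

s_0 = plaintext = 0xEA
s_1 = Round(s_0, k_0) = 0x61
s_2 = Round(s_1, k_1) = 0xEE
s_3 = Round(s_2, k_2) = 0x5E
s_4 = Round(s_3, k_3) = 0x4F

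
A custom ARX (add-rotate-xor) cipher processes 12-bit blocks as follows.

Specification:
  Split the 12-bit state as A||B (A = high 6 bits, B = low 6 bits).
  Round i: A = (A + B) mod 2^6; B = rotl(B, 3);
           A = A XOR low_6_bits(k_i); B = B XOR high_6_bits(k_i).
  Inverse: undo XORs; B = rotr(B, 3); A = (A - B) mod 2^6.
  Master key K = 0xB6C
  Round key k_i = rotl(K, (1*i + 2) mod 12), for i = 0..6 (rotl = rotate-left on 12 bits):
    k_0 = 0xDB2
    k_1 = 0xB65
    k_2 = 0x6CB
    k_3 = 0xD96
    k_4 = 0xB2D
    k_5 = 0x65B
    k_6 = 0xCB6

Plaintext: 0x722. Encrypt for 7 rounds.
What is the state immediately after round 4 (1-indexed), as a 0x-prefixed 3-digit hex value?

s_0 = plaintext = 0x722
s_1 = Round(s_0, k_0) = 0x322
s_2 = Round(s_1, k_1) = 0x2F9
s_3 = Round(s_2, k_2) = 0x3D4
s_4 = Round(s_3, k_3) = 0xD54
s_5 = Round(s_4, k_4) = 0x90E
s_6 = Round(s_5, k_5) = 0xA68
s_7 = Round(s_6, k_6) = 0x9F7

0xD54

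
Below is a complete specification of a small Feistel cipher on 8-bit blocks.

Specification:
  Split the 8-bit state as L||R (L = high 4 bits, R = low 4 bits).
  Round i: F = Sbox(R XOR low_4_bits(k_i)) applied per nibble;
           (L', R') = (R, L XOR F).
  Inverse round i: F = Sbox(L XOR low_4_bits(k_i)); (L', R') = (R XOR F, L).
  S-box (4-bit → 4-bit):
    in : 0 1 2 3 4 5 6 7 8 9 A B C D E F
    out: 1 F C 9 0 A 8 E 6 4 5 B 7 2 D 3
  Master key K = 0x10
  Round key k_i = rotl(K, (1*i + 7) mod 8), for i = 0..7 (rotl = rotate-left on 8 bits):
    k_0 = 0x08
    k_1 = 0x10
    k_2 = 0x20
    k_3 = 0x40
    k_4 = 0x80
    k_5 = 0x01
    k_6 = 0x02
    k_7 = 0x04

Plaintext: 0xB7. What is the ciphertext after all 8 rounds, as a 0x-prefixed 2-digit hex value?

0xA8

s_0 = plaintext = 0xB7
s_1 = Round(s_0, k_0) = 0x78
s_2 = Round(s_1, k_1) = 0x81
s_3 = Round(s_2, k_2) = 0x17
s_4 = Round(s_3, k_3) = 0x7F
s_5 = Round(s_4, k_4) = 0xF4
s_6 = Round(s_5, k_5) = 0x45
s_7 = Round(s_6, k_6) = 0x5A
s_8 = Round(s_7, k_7) = 0xA8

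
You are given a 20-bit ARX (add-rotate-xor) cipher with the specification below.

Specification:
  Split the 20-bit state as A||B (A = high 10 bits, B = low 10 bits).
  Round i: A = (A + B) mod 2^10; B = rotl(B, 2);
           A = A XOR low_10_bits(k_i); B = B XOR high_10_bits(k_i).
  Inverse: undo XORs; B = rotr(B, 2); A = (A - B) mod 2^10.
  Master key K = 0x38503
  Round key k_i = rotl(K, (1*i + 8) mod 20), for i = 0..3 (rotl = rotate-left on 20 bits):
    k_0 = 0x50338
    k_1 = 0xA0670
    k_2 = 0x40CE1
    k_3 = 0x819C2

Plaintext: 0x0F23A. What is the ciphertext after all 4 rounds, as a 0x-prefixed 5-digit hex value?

0x0D88B

s_0 = plaintext = 0x0F23A
s_1 = Round(s_0, k_0) = 0x539AA
s_2 = Round(s_1, k_1) = 0x22028
s_3 = Round(s_2, k_2) = 0x145A3
s_4 = Round(s_3, k_3) = 0x0D88B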